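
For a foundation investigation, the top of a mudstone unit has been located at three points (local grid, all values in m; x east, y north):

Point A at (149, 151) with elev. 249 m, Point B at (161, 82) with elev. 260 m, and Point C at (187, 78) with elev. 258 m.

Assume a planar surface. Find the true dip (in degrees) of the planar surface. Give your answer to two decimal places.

Let the plane be z = a·x + b·y + c.
Point B−Point A: 12a − 69b = 11;  Point C−Point A: 38a − 73b = 9.
Solving gives a = −0.10424, b = −0.17755.
Gradient magnitude |∇z| = √(a² + b²) = √(0.01087 + 0.03152) = 0.20589.
True dip = arctan(0.20589) = 11.63°, dipping toward NNE (azimuth ≈ 030°).

11.63°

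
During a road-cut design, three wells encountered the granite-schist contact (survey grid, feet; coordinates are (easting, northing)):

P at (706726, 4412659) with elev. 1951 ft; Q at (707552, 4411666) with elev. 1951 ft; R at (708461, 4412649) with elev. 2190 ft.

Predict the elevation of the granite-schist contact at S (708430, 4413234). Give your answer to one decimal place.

Two edge vectors: P→Q = (826, -993, 0), P→R = (1735, -10, 239).
Normal n = (P→Q) × (P→R) = (-237327, -197414, 1714595).
So ∂z/∂E = −n_x/n_z = 0.138415777 and ∂z/∂N = −n_y/n_z = 0.115137394.
Intercept c from P: 1951 − 97822.03 − 508062.06 = −603933.09.
At (708430, 4413234): z = 98057.9 + 508128.3 − 603933.09 = 2253.1 ft.

2253.1 ft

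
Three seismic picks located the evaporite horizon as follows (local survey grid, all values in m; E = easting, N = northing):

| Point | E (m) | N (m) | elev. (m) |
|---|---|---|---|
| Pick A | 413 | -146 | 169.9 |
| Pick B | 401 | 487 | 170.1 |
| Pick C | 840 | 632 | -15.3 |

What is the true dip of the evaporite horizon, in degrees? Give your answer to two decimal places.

22.78°

Let the plane be z = a·E + b·N + c.
Pick B−Pick A: −12a + 633b = 0.2;  Pick C−Pick A: 427a + 778b = −185.2.
Solving gives a = −0.41980, b = −0.00764.
Gradient magnitude |∇z| = √(a² + b²) = √(0.17623 + 0.00006) = 0.41987.
True dip = arctan(0.41987) = 22.78°, dipping toward E (azimuth ≈ 089°).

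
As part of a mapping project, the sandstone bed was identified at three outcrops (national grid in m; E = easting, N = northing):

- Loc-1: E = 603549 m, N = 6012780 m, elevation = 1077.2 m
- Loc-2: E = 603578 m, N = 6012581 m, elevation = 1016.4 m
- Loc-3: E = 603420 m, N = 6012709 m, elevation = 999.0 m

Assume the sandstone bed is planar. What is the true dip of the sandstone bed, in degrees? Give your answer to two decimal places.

Let the plane be z = a·E + b·N + c.
Loc-2−Loc-1: 29a − 199b = −60.8;  Loc-3−Loc-1: −129a − 71b = −78.2.
Solving gives a = 0.40552, b = 0.36462.
Gradient magnitude |∇z| = √(a² + b²) = √(0.16444 + 0.13295) = 0.54534.
True dip = arctan(0.54534) = 28.61°, dipping toward SW (azimuth ≈ 228°).

28.61°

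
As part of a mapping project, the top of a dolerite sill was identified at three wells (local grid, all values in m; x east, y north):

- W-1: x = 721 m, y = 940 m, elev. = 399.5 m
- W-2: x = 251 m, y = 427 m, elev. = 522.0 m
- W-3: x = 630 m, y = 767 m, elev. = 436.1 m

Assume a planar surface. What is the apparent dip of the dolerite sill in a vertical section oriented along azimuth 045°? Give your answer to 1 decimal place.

9.8°

Let the plane be z = a·x + b·y + c.
W-2−W-1: −470a − 513b = 122.5;  W-3−W-1: −91a − 173b = 36.6.
Solving gives a = −0.06979, b = −0.17485.
Unit vector along 045° is (sin 45°, cos 45°) = (0.7071, 0.7071).
Slope in that direction = a·(0.7071) + b·(0.7071) = −0.17299.
Apparent dip = arctan|0.17299| = 9.8° (true dip is 10.7°, so apparent ≤ true as expected).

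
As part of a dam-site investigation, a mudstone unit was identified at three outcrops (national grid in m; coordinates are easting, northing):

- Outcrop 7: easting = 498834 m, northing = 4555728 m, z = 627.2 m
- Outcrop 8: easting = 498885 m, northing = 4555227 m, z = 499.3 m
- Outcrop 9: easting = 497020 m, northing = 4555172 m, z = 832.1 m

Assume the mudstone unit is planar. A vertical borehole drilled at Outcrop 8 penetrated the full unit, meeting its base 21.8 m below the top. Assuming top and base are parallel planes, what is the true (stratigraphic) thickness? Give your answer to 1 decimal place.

Let the plane be z = a·easting + b·northing + c.
Outcrop 8−Outcrop 7: 51a − 501b = −127.9;  Outcrop 9−Outcrop 7: −1814a − 556b = 204.9.
Solving gives a = −0.18542, b = 0.23641.
|∇z| = √(a²+b²) = 0.30045, so dip δ = arctan(0.30045) = 16.72°.
True thickness = vertical thickness × cos δ = 21.8 × cos 16.72° = 20.9 m.

20.9 m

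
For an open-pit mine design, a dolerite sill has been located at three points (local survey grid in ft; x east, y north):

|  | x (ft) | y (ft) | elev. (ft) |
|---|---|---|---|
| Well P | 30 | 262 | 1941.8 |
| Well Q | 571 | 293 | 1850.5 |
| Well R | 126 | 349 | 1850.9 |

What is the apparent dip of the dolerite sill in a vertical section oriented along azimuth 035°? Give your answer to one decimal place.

Let the plane be z = a·x + b·y + c.
Well Q−Well P: 541a + 31b = −91.3;  Well R−Well P: 96a + 87b = −90.9.
Solving gives a = −0.11624, b = −0.91656.
Unit vector along 035° is (sin 35°, cos 35°) = (0.5736, 0.8192).
Slope in that direction = a·(0.5736) + b·(0.8192) = −0.81748.
Apparent dip = arctan|0.81748| = 39.3° (true dip is 42.7°, so apparent ≤ true as expected).

39.3°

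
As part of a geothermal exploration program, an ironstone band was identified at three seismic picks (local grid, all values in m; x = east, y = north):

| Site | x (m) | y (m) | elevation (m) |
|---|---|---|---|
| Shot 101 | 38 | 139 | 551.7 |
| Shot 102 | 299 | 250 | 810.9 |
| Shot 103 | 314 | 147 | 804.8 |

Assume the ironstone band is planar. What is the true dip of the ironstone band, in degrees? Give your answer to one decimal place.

43.0°

Two edge vectors: Shot 101→Shot 102 = (261, 111, 259.2), Shot 101→Shot 103 = (276, 8, 253.1).
Normal n = (Shot 101→Shot 102) × (Shot 101→Shot 103) = (26020.5, 5480.1, -28548).
So ∂z/∂x = −n_x/n_z = 0.91146 and ∂z/∂y = −n_y/n_z = 0.19196.
Gradient magnitude |∇z| = √(a² + b²) = √(0.83077 + 0.03685) = 0.93146.
True dip = arctan(0.93146) = 43.0°, dipping toward WSW (azimuth ≈ 258°).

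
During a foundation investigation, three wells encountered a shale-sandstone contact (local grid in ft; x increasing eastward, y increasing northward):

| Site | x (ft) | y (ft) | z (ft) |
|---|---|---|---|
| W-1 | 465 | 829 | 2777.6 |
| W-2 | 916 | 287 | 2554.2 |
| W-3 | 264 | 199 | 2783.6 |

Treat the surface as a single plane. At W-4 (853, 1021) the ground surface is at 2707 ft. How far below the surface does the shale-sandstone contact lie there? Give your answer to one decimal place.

Let the plane be z = a·x + b·y + c.
W-2−W-1: 451a − 542b = −223.4;  W-3−W-1: −201a − 630b = 6.
Solving gives a = −0.366330, b = 0.107353.
Then c = 2777.6 − a·465 − b·829 = 2858.95.
At (853, 1021): z_contact = −312.48 + 109.61 + 2858.95 = 2656.08 ft.
Depth below ground = 2707 − 2656.08 = 50.9 ft.

50.9 ft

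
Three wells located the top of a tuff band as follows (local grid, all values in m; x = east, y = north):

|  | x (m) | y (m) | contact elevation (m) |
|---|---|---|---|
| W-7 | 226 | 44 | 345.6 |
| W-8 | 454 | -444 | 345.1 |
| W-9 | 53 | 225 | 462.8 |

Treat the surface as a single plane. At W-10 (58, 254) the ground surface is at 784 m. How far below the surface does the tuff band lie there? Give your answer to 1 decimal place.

345.7 m

Two edge vectors: W-7→W-8 = (228, -488, -0.5), W-7→W-9 = (-173, 181, 117.2).
Normal n = (W-7→W-8) × (W-7→W-9) = (-57103.1, -26635.1, -43156).
So ∂z/∂x = −n_x/n_z = −1.32318 and ∂z/∂y = −n_y/n_z = −0.61718.
Intercept c from W-7: 345.6 + 299.04 + 27.16 = 671.79.
At (58, 254): z_contact = −76.74 − 156.76 + 671.79 = 438.29 m.
Depth below ground = 784 − 438.29 = 345.7 m.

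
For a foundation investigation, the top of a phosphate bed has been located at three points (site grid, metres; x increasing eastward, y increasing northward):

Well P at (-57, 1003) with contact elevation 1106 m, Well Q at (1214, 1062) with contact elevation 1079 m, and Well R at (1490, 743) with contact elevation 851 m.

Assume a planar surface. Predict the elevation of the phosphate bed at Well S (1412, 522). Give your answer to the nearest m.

Two edge vectors: Well P→Well Q = (1271, 59, -27), Well P→Well R = (1547, -260, -255).
Normal n = (Well P→Well Q) × (Well P→Well R) = (-22065, 282336, -421733).
So ∂z/∂x = −n_x/n_z = −0.05232 and ∂z/∂y = −n_y/n_z = 0.66947.
Intercept c from Well P: 1106 − 2.98 − 671.47 = 431.54.
At (1412, 522): z = −73.9 + 349.5 + 431.54 = 707.1 m.

707 m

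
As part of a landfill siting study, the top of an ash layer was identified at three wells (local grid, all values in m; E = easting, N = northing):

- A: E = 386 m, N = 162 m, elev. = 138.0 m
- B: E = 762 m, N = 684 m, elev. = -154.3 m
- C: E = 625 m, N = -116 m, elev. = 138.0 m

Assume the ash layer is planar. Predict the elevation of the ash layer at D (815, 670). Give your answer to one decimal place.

Two edge vectors: A→B = (376, 522, -292.3), A→C = (239, -278, 0).
Normal n = (A→B) × (A→C) = (-81259.4, -69859.7, -229286).
So ∂z/∂E = −n_x/n_z = −0.35440 and ∂z/∂N = −n_y/n_z = −0.30468.
Intercept c from A: 138 + 136.80 + 49.36 = 324.16.
At (815, 670): z = −288.8 − 204.1 + 324.16 = -168.8 m.

-168.8 m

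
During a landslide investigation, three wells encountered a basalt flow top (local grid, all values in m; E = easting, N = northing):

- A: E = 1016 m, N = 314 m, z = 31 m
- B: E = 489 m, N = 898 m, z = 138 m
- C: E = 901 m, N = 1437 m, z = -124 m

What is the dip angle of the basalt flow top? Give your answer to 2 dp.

Let the plane be z = a·E + b·N + c.
B−A: −527a + 584b = 107;  C−A: −115a + 1123b = −155.
Solving gives a = −0.40156, b = −0.17914.
Gradient magnitude |∇z| = √(a² + b²) = √(0.16125 + 0.03209) = 0.43970.
True dip = arctan(0.43970) = 23.74°, dipping toward ENE (azimuth ≈ 066°).

23.74°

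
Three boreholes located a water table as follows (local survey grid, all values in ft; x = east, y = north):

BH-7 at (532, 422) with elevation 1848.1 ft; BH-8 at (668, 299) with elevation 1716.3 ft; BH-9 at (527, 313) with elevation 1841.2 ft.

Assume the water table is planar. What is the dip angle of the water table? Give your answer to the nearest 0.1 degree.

41.4°

Let the plane be z = a·x + b·y + c.
BH-8−BH-7: 136a − 123b = −131.8;  BH-9−BH-7: −5a − 109b = −6.9.
Solving gives a = −0.87554, b = 0.10347.
Gradient magnitude |∇z| = √(a² + b²) = √(0.76657 + 0.01071) = 0.88163.
True dip = arctan(0.88163) = 41.4°, dipping toward E (azimuth ≈ 097°).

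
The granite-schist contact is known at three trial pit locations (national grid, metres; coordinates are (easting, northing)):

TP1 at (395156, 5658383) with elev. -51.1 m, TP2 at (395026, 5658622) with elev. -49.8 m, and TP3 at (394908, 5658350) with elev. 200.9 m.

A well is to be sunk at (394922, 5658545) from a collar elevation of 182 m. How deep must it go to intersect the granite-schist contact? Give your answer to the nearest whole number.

Let the plane be z = a·E + b·N + c.
TP2−TP1: −130a + 239b = 1.3;  TP3−TP1: −248a − 33b = 252.
Solving gives a = −0.94822221, b = −0.51033007.
Then c = -51.1 − a·395156 − b·5658383 = 3262287.60.
At (394922, 5658545): z_contact = −374473.8 − 2887725.7 + 3262287.60 = 88.1 m.
Depth below ground = 182 − 88.1 = 94 m.

94 m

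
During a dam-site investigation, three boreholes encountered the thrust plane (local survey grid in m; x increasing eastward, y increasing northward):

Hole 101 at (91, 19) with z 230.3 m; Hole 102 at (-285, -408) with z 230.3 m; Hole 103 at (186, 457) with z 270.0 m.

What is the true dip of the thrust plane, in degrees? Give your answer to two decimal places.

10.31°

Let the plane be z = a·x + b·y + c.
Hole 102−Hole 101: −376a − 427b = 0;  Hole 103−Hole 101: 95a + 438b = 39.7.
Solving gives a = −0.13657, b = 0.12026.
Gradient magnitude |∇z| = √(a² + b²) = √(0.01865 + 0.01446) = 0.18198.
True dip = arctan(0.18198) = 10.31°, dipping toward SE (azimuth ≈ 131°).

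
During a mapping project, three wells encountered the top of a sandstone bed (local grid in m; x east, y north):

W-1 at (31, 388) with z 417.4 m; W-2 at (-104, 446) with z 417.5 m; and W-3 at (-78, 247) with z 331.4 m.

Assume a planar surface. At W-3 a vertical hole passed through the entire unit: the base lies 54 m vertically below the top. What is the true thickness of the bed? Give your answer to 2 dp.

48.33 m

Two edge vectors: W-1→W-2 = (-135, 58, 0.1), W-1→W-3 = (-109, -141, -86).
Normal n = (W-1→W-2) × (W-1→W-3) = (-4973.9, -11620.9, 25357).
So ∂z/∂x = −n_x/n_z = 0.19615 and ∂z/∂y = −n_y/n_z = 0.45829.
|∇z| = √(a²+b²) = 0.49851, so dip δ = arctan(0.49851) = 26.50°.
True thickness = vertical thickness × cos δ = 54 × cos 26.50° = 48.33 m.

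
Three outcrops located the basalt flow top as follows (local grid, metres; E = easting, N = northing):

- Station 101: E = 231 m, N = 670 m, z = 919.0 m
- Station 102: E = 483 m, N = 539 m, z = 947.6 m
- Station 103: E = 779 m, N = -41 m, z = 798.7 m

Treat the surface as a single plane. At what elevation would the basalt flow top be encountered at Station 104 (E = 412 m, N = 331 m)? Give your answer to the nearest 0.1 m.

Let the plane be z = a·E + b·N + c.
Station 102−Station 101: 252a − 131b = 28.6;  Station 103−Station 101: 548a − 711b = −120.3.
Solving gives a = 0.33612, b = 0.42826.
Then c = 919 − a·231 − b·670 = 554.42.
At (412, 331): z = 138.5 + 141.8 + 554.42 = 834.7 m.

834.7 m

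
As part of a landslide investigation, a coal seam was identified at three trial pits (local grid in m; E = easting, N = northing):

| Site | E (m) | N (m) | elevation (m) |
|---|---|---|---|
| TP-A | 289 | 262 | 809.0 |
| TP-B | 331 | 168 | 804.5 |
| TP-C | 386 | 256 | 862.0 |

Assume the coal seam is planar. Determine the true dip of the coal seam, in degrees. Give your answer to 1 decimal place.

Let the plane be z = a·E + b·N + c.
TP-B−TP-A: 42a − 94b = −4.5;  TP-C−TP-A: 97a − 6b = 53.
Solving gives a = 0.56497, b = 0.30030.
Gradient magnitude |∇z| = √(a² + b²) = √(0.31919 + 0.09018) = 0.63982.
True dip = arctan(0.63982) = 32.6°, dipping toward WSW (azimuth ≈ 242°).

32.6°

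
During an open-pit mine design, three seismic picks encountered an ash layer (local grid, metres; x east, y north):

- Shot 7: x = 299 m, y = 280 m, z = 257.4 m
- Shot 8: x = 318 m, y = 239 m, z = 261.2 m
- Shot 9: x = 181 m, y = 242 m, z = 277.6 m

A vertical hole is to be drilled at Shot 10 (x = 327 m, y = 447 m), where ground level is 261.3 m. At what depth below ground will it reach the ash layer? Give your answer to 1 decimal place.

Two edge vectors: Shot 7→Shot 8 = (19, -41, 3.8), Shot 7→Shot 9 = (-118, -38, 20.2).
Normal n = (Shot 7→Shot 8) × (Shot 7→Shot 9) = (-683.8, -832.2, -5560).
So ∂z/∂x = −n_x/n_z = −0.12299 and ∂z/∂y = −n_y/n_z = −0.14968.
Intercept c from Shot 7: 257.4 + 36.77 + 41.91 = 336.08.
At (327, 447): z_contact = −40.22 − 66.91 + 336.08 = 228.96 m.
Depth below ground = 261.3 − 228.96 = 32.3 m.

32.3 m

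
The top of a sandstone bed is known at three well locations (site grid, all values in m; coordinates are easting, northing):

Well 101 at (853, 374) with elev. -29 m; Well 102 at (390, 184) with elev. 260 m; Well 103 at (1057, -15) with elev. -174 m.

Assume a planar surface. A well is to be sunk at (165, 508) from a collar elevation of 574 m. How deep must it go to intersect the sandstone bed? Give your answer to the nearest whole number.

Let the plane be z = a·easting + b·northing + c.
Well 102−Well 101: −463a − 190b = 289;  Well 103−Well 101: 204a − 389b = −145.
Solving gives a = −0.63953, b = 0.03737.
Then c = -29 − a·853 − b·374 = 502.54.
At (165, 508): z_contact = −105.5 + 19.0 + 502.54 = 416.0 m.
Depth below ground = 574 − 416.0 = 158 m.

158 m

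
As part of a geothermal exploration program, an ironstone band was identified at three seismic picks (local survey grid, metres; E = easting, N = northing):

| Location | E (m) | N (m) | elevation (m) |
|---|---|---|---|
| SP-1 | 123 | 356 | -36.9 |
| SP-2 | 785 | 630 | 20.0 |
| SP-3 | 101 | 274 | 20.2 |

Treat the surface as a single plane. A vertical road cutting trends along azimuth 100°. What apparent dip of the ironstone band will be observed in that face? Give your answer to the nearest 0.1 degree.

29.0°

Let the plane be z = a·E + b·N + c.
SP-2−SP-1: 662a + 274b = 56.9;  SP-3−SP-1: −22a − 82b = 57.1.
Solving gives a = 0.42091, b = −0.80927.
Unit vector along 100° is (sin 100°, cos 100°) = (0.9848, -0.1736).
Slope in that direction = a·(0.9848) + b·(-0.1736) = 0.55504.
Apparent dip = arctan|0.55504| = 29.0° (true dip is 42.4°, so apparent ≤ true as expected).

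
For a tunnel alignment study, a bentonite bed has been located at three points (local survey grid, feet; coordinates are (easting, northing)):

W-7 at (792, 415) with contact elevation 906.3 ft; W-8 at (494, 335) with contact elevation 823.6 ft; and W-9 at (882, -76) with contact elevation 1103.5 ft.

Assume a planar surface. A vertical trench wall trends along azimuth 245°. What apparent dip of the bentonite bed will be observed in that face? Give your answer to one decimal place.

10.8°

Let the plane be z = a·E + b·N + c.
W-8−W-7: −298a − 80b = −82.7;  W-9−W-7: 90a − 491b = 197.2.
Solving gives a = 0.36726, b = −0.33431.
Unit vector along 245° is (sin 245°, cos 245°) = (-0.9063, -0.4226).
Slope in that direction = a·(-0.9063) + b·(-0.4226) = −0.19157.
Apparent dip = arctan|0.19157| = 10.8° (true dip is 26.4°, so apparent ≤ true as expected).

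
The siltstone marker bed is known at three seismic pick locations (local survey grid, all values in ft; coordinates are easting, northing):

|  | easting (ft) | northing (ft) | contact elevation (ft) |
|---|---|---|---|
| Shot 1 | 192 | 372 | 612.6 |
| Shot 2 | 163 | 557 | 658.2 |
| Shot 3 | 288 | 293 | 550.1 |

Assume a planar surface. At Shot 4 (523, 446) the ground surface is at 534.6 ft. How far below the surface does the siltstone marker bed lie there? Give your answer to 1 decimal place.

80.1 ft

Two edge vectors: Shot 1→Shot 2 = (-29, 185, 45.6), Shot 1→Shot 3 = (96, -79, -62.5).
Normal n = (Shot 1→Shot 2) × (Shot 1→Shot 3) = (-7960.1, 2565.1, -15469).
So ∂z/∂easting = −n_x/n_z = −0.51458 and ∂z/∂northing = −n_y/n_z = 0.16582.
Intercept c from Shot 1: 612.6 + 98.80 − 61.69 = 649.71.
At (523, 446): z_contact = −269.13 + 73.96 + 649.71 = 454.54 ft.
Depth below ground = 534.6 − 454.54 = 80.1 ft.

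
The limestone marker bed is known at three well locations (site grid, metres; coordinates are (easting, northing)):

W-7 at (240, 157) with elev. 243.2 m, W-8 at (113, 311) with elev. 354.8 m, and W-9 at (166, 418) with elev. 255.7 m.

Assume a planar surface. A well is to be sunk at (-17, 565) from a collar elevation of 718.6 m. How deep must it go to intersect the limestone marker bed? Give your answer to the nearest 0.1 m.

279.1 m

Let the plane be z = a·E + b·N + c.
W-8−W-7: −127a + 154b = 111.6;  W-9−W-7: −74a + 261b = 12.5.
Solving gives a = −1.25064, b = −0.30669.
Then c = 243.2 − a·240 − b·157 = 591.50.
At (-17, 565): z_contact = 21.26 − 173.28 + 591.50 = 439.48 m.
Depth below ground = 718.6 − 439.48 = 279.1 m.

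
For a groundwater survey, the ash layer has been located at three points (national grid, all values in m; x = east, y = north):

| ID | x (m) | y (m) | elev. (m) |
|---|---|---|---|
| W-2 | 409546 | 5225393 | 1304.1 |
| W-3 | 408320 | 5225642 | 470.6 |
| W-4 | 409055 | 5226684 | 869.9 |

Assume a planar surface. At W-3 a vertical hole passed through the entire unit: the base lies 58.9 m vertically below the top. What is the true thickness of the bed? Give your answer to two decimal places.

Two edge vectors: W-2→W-3 = (-1226, 249, -833.5), W-2→W-4 = (-491, 1291, -434.2).
Normal n = (W-2→W-3) × (W-2→W-4) = (967932.7, -123080.7, -1460507).
So ∂z/∂x = −n_x/n_z = 0.66274 and ∂z/∂y = −n_y/n_z = −0.08427.
|∇z| = √(a²+b²) = 0.66807, so dip δ = arctan(0.66807) = 33.75°.
True thickness = vertical thickness × cos δ = 58.9 × cos 33.75° = 48.98 m.

48.98 m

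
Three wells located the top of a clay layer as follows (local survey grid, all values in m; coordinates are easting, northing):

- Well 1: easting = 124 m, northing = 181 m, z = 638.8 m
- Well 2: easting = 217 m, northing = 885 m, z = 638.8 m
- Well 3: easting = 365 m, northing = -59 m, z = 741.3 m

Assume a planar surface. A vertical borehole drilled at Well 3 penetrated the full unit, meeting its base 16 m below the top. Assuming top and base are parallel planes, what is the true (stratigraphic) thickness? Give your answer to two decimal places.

Two edge vectors: Well 1→Well 2 = (93, 704, 0), Well 1→Well 3 = (241, -240, 102.5).
Normal n = (Well 1→Well 2) × (Well 1→Well 3) = (72160, -9532.5, -191984).
So ∂z/∂easting = −n_x/n_z = 0.37586 and ∂z/∂northing = −n_y/n_z = −0.04965.
|∇z| = √(a²+b²) = 0.37913, so dip δ = arctan(0.37913) = 20.76°.
True thickness = vertical thickness × cos δ = 16 × cos 20.76° = 14.96 m.

14.96 m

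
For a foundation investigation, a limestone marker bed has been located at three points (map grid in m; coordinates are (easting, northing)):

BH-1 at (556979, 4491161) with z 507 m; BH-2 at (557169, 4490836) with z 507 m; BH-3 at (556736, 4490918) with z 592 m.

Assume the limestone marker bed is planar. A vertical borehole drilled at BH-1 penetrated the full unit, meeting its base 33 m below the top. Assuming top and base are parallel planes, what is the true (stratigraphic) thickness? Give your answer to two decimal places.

Let the plane be z = a·E + b·N + c.
BH-2−BH-1: 190a − 325b = 0;  BH-3−BH-1: −243a − 243b = 85.
Solving gives a = −0.22074, b = −0.12905.
|∇z| = √(a²+b²) = 0.25570, so dip δ = arctan(0.25570) = 14.34°.
True thickness = vertical thickness × cos δ = 33 × cos 14.34° = 31.97 m.

31.97 m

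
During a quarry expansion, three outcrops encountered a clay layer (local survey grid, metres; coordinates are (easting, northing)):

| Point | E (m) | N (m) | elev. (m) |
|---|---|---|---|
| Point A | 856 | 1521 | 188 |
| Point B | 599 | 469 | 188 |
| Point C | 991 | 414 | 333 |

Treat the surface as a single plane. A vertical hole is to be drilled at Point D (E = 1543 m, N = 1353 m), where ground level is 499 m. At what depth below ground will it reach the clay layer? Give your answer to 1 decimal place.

Let the plane be z = a·E + b·N + c.
Point B−Point A: −257a − 1052b = 0;  Point C−Point A: 135a − 1107b = 145.
Solving gives a = 0.357639, b = −0.087370.
Then c = 188 − a·856 − b·1521 = 14.75.
At (1543, 1353): z_contact = 551.84 − 118.21 + 14.75 = 448.38 m.
Depth below ground = 499 − 448.38 = 50.6 m.

50.6 m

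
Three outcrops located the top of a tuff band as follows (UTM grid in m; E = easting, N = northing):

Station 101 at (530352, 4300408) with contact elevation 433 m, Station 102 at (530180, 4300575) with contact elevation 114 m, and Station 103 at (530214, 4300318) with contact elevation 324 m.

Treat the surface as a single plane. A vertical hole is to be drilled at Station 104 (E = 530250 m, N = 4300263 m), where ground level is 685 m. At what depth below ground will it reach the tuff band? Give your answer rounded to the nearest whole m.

Let the plane be z = a·E + b·N + c.
Station 102−Station 101: −172a + 167b = −319;  Station 103−Station 101: −138a − 90b = −109.
Solving gives a = 1.21769714, b = −0.65602450.
Then c = 433 − a·530352 − b·4300408 = 2175797.91.
At (530250, 4300263): z_contact = 645683.9 − 2821077.9 + 2175797.91 = 403.9 m.
Depth below ground = 685 − 403.9 = 281 m.

281 m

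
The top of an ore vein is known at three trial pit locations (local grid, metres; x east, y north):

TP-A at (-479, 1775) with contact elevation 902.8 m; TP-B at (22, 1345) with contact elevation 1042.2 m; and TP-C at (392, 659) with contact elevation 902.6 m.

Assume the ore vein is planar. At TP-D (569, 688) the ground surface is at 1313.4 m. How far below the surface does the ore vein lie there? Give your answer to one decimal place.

242.4 m

Two edge vectors: TP-A→TP-B = (501, -430, 139.4), TP-A→TP-C = (871, -1116, -0.2).
Normal n = (TP-A→TP-B) × (TP-A→TP-C) = (155656.4, 121517.6, -184586).
So ∂z/∂x = −n_x/n_z = 0.843273 and ∂z/∂y = −n_y/n_z = 0.658325.
Intercept c from TP-A: 902.8 + 403.93 − 1168.53 = 138.20.
At (569, 688): z_contact = 479.82 + 452.93 + 138.20 = 1070.95 m.
Depth below ground = 1313.4 − 1070.95 = 242.4 m.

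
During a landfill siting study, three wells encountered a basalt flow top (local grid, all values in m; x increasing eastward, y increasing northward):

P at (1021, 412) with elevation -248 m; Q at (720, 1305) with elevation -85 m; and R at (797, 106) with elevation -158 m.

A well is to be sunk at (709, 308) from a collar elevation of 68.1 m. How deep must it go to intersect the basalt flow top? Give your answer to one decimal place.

180.4 m

Two edge vectors: P→Q = (-301, 893, 163), P→R = (-224, -306, 90).
Normal n = (P→Q) × (P→R) = (130248, -9422, 292138).
So ∂z/∂x = −n_x/n_z = −0.445844 and ∂z/∂y = −n_y/n_z = 0.032252.
Intercept c from P: -248 + 455.21 − 13.29 = 193.92.
At (709, 308): z_contact = −316.10 + 9.93 + 193.92 = -112.25 m.
Depth below ground = 68.1 − (-112.25) = 180.4 m.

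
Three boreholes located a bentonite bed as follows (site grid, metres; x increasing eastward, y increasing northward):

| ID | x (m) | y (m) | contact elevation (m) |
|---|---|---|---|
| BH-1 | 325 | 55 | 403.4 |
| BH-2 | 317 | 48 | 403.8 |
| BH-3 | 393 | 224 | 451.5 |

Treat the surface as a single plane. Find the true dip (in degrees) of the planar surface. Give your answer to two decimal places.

Let the plane be z = a·x + b·y + c.
BH-2−BH-1: −8a − 7b = 0.4;  BH-3−BH-1: 68a + 169b = 48.1.
Solving gives a = −0.46153, b = 0.47032.
Gradient magnitude |∇z| = √(a² + b²) = √(0.21301 + 0.22120) = 0.65895.
True dip = arctan(0.65895) = 33.38°, dipping toward SE (azimuth ≈ 136°).

33.38°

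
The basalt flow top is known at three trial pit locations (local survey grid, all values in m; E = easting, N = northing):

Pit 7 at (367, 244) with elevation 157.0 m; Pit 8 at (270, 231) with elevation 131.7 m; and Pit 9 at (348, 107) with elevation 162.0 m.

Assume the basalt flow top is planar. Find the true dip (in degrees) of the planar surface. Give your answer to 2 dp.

Let the plane be z = a·E + b·N + c.
Pit 8−Pit 7: −97a − 13b = −25.3;  Pit 9−Pit 7: −19a − 137b = 5.
Solving gives a = 0.27075, b = −0.07405.
Gradient magnitude |∇z| = √(a² + b²) = √(0.07330 + 0.00548) = 0.28069.
True dip = arctan(0.28069) = 15.68°, dipping toward WNW (azimuth ≈ 285°).

15.68°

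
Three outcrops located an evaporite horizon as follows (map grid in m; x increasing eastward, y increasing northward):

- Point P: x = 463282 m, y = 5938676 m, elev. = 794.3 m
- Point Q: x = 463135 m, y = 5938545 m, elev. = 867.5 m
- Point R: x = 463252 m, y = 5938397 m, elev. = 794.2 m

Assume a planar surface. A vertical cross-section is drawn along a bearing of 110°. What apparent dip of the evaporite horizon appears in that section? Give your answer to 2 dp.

28.29°

Two edge vectors: Point P→Point Q = (-147, -131, 73.2), Point P→Point R = (-30, -279, -0.1).
Normal n = (Point P→Point Q) × (Point P→Point R) = (20435.9, -2210.7, 37083).
So ∂z/∂x = −n_x/n_z = −0.55109 and ∂z/∂y = −n_y/n_z = 0.05961.
Unit vector along 110° is (sin 110°, cos 110°) = (0.9397, -0.3420).
Slope in that direction = a·(0.9397) + b·(-0.3420) = −0.53824.
Apparent dip = arctan|0.53824| = 28.29° (true dip is 29.0°, so apparent ≤ true as expected).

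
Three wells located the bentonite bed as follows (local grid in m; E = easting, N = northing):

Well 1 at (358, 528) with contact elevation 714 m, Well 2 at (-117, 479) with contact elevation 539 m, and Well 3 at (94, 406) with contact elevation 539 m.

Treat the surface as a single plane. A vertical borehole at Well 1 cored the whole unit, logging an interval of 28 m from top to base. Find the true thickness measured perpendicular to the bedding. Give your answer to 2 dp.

21.15 m

Two edge vectors: Well 1→Well 2 = (-475, -49, -175), Well 1→Well 3 = (-264, -122, -175).
Normal n = (Well 1→Well 2) × (Well 1→Well 3) = (-12775, -36925, 45014).
So ∂z/∂E = −n_x/n_z = 0.28380 and ∂z/∂N = −n_y/n_z = 0.82030.
|∇z| = √(a²+b²) = 0.86801, so dip δ = arctan(0.86801) = 40.96°.
True thickness = vertical thickness × cos δ = 28 × cos 40.96° = 21.15 m.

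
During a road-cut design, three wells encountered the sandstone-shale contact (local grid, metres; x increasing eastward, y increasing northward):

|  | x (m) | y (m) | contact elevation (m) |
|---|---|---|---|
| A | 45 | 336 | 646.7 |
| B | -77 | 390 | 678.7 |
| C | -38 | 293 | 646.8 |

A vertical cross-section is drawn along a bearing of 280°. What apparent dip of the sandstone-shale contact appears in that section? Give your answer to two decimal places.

10.59°

Let the plane be z = a·x + b·y + c.
B−A: −122a + 54b = 32;  C−A: −83a − 43b = 0.1.
Solving gives a = −0.14200, b = 0.27177.
Unit vector along 280° is (sin 280°, cos 280°) = (-0.9848, 0.1736).
Slope in that direction = a·(-0.9848) + b·(0.1736) = 0.18704.
Apparent dip = arctan|0.18704| = 10.59° (true dip is 17.0°, so apparent ≤ true as expected).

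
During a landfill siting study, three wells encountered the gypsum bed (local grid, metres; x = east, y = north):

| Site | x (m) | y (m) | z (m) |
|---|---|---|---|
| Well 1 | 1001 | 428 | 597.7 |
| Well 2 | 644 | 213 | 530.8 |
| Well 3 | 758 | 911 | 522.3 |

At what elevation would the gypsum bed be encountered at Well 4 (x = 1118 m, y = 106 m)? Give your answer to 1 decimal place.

Two edge vectors: Well 1→Well 2 = (-357, -215, -66.9), Well 1→Well 3 = (-243, 483, -75.4).
Normal n = (Well 1→Well 2) × (Well 1→Well 3) = (48523.7, -10661.1, -224676).
So ∂z/∂x = −n_x/n_z = 0.215972 and ∂z/∂y = −n_y/n_z = −0.047451.
Intercept c from Well 1: 597.7 − 216.19 + 20.31 = 401.82.
At (1118, 106): z = 241.5 − 5.0 + 401.82 = 638.2 m.

638.2 m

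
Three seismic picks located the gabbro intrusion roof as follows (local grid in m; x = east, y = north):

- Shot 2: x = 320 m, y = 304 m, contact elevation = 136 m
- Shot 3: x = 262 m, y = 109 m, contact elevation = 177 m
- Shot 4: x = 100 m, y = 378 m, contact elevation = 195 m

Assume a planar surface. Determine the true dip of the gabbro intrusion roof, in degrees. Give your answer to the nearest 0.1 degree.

18.3°

Let the plane be z = a·x + b·y + c.
Shot 3−Shot 2: −58a − 195b = 41;  Shot 4−Shot 2: −220a + 74b = 59.
Solving gives a = −0.30808, b = −0.11862.
Gradient magnitude |∇z| = √(a² + b²) = √(0.09491 + 0.01407) = 0.33013.
True dip = arctan(0.33013) = 18.3°, dipping toward ENE (azimuth ≈ 069°).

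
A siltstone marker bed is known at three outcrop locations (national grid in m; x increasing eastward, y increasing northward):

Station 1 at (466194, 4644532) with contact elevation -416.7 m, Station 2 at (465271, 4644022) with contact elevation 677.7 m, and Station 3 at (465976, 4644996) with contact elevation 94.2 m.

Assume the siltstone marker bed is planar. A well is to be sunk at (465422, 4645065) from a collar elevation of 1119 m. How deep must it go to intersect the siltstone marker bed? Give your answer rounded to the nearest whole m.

Two edge vectors: Station 1→Station 2 = (-923, -510, 1094.4), Station 1→Station 3 = (-218, 464, 510.9).
Normal n = (Station 1→Station 2) × (Station 1→Station 3) = (-768360.6, 232981.5, -539452).
So ∂z/∂x = −n_x/n_z = −1.42433544 and ∂z/∂y = −n_y/n_z = 0.43188551.
Intercept c from Station 1: -416.7 + 664016.63 − 2005906.05 = −1342306.12.
At (465422, 4645065): z_contact = −662917.0 + 2006136.2 − 1342306.12 = 913.1 m.
Depth below ground = 1119 − 913.1 = 206 m.

206 m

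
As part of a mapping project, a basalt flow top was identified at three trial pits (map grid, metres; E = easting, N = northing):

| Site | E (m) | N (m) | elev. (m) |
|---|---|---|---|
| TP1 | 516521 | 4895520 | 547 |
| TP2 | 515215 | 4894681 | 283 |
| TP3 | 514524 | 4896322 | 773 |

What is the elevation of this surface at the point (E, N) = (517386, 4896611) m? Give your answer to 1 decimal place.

883.5 m

Let the plane be z = a·E + b·N + c.
TP2−TP1: −1306a − 839b = −264;  TP3−TP1: −1997a + 802b = 226.
Solving gives a = 0.008121503, b = 0.302018256.
Then c = 547 − a·516521 − b·4895520 = −1482184.34.
At (517386, 4896611): z = 4202.0 + 1478865.9 − 1482184.34 = 883.5 m.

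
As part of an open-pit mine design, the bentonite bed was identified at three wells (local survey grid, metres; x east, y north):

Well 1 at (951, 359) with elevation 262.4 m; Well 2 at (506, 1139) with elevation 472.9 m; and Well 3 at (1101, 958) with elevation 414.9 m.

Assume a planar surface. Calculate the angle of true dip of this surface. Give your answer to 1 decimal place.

14.6°

Two edge vectors: Well 1→Well 2 = (-445, 780, 210.5), Well 1→Well 3 = (150, 599, 152.5).
Normal n = (Well 1→Well 2) × (Well 1→Well 3) = (-7139.5, 99437.5, -383555).
So ∂z/∂x = −n_x/n_z = −0.01861 and ∂z/∂y = −n_y/n_z = 0.25925.
Gradient magnitude |∇z| = √(a² + b²) = √(0.00035 + 0.06721) = 0.25992.
True dip = arctan(0.25992) = 14.6°, dipping toward S (azimuth ≈ 176°).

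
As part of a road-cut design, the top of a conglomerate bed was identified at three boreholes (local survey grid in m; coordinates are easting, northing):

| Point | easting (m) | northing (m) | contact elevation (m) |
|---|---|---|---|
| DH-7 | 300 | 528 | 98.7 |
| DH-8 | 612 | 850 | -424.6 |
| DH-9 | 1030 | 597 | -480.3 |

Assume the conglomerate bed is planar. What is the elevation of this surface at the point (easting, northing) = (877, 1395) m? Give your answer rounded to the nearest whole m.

-1125 m

Two edge vectors: DH-7→DH-8 = (312, 322, -523.3), DH-7→DH-9 = (730, 69, -579).
Normal n = (DH-7→DH-8) × (DH-7→DH-9) = (-150330.3, -201361, -213532).
So ∂z/∂easting = −n_x/n_z = −0.70402 and ∂z/∂northing = −n_y/n_z = −0.94300.
Intercept c from DH-7: 98.7 + 211.21 + 497.90 = 807.81.
At (877, 1395): z = −617.4 − 1315.5 + 807.81 = -1125.1 m.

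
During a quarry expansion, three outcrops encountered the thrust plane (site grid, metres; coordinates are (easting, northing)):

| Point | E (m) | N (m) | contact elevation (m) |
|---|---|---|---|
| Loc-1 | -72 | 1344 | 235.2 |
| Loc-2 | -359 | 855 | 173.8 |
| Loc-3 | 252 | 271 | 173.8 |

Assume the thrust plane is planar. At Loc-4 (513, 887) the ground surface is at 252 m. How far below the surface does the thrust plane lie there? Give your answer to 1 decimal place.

Two edge vectors: Loc-1→Loc-2 = (-287, -489, -61.4), Loc-1→Loc-3 = (324, -1073, -61.4).
Normal n = (Loc-1→Loc-2) × (Loc-1→Loc-3) = (-35857.6, -37515.4, 466387).
So ∂z/∂E = −n_x/n_z = 0.076884 and ∂z/∂N = −n_y/n_z = 0.080438.
Intercept c from Loc-1: 235.2 + 5.54 − 108.11 = 132.63.
At (513, 887): z_contact = 39.44 + 71.35 + 132.63 = 243.42 m.
Depth below ground = 252 − 243.42 = 8.6 m.

8.6 m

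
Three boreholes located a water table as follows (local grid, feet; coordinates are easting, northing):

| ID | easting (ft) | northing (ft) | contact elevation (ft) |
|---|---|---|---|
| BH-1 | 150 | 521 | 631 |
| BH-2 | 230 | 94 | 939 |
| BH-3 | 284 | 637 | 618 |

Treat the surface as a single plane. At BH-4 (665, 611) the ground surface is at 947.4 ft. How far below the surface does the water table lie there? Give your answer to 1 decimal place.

Two edge vectors: BH-1→BH-2 = (80, -427, 308), BH-1→BH-3 = (134, 116, -13).
Normal n = (BH-1→BH-2) × (BH-1→BH-3) = (-30177, 42312, 66498).
So ∂z/∂easting = −n_x/n_z = 0.45380 and ∂z/∂northing = −n_y/n_z = −0.63629.
Intercept c from BH-1: 631 − 68.07 + 331.51 = 894.44.
At (665, 611): z_contact = 301.78 − 388.77 + 894.44 = 807.44 ft.
Depth below ground = 947.4 − 807.44 = 140.0 ft.

140.0 ft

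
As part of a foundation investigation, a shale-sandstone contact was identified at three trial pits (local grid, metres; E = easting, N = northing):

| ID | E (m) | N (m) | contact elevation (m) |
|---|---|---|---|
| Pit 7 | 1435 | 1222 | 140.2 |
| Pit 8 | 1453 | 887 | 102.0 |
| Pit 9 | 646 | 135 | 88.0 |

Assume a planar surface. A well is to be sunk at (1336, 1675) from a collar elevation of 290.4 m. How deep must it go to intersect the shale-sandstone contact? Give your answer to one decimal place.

Let the plane be z = a·E + b·N + c.
Pit 8−Pit 7: 18a − 335b = −38.2;  Pit 9−Pit 7: −789a − 1087b = −52.2.
Solving gives a = −0.084671, b = 0.109480.
Then c = 140.2 − a·1435 − b·1222 = 127.92.
At (1336, 1675): z_contact = −113.12 + 183.38 + 127.92 = 198.18 m.
Depth below ground = 290.4 − 198.18 = 92.2 m.

92.2 m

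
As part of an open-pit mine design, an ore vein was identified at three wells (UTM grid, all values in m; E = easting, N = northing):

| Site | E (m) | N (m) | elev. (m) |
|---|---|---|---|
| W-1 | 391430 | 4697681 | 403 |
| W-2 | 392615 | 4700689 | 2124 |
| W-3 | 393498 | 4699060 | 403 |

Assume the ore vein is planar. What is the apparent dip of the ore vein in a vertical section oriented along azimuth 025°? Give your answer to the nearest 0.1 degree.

25.9°

Two edge vectors: W-1→W-2 = (1185, 3008, 1721), W-1→W-3 = (2068, 1379, 0).
Normal n = (W-1→W-2) × (W-1→W-3) = (-2373259, 3559028, -4586429).
So ∂z/∂E = −n_x/n_z = −0.51745 and ∂z/∂N = −n_y/n_z = 0.77599.
Unit vector along 025° is (sin 25°, cos 25°) = (0.4226, 0.9063).
Slope in that direction = a·(0.4226) + b·(0.9063) = 0.48460.
Apparent dip = arctan|0.48460| = 25.9° (true dip is 43.0°, so apparent ≤ true as expected).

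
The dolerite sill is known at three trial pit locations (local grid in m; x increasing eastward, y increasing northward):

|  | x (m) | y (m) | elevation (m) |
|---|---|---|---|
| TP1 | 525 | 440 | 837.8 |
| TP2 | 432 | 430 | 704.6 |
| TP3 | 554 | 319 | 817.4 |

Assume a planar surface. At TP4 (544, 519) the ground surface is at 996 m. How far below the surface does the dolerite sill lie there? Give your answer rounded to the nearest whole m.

Two edge vectors: TP1→TP2 = (-93, -10, -133.2), TP1→TP3 = (29, -121, -20.4).
Normal n = (TP1→TP2) × (TP1→TP3) = (-15913.2, -5760, 11543).
So ∂z/∂x = −n_x/n_z = 1.37860 and ∂z/∂y = −n_y/n_z = 0.49900.
Intercept c from TP1: 837.8 − 723.77 − 219.56 = −105.53.
At (544, 519): z_contact = 750.0 + 259.0 − 105.53 = 903.4 m.
Depth below ground = 996 − 903.4 = 93 m.

93 m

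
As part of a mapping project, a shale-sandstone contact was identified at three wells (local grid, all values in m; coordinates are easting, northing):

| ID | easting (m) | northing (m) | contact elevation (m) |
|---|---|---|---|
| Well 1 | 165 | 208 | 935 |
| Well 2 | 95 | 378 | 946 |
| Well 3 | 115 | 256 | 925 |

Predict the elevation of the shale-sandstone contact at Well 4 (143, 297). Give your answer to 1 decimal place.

Two edge vectors: Well 1→Well 2 = (-70, 170, 11), Well 1→Well 3 = (-50, 48, -10).
Normal n = (Well 1→Well 2) × (Well 1→Well 3) = (-2228, -1250, 5140).
So ∂z/∂easting = −n_x/n_z = 0.43346 and ∂z/∂northing = −n_y/n_z = 0.24319.
Intercept c from Well 1: 935 − 71.52 − 50.58 = 812.89.
At (143, 297): z = 62.0 + 72.2 + 812.89 = 947.1 m.

947.1 m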